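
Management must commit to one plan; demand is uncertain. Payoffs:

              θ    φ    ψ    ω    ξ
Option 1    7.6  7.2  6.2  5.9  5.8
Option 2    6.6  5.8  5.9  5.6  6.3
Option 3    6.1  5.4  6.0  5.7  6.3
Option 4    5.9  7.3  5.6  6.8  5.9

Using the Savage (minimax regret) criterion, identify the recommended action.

Column bests: θ=7.6, φ=7.3, ψ=6.2, ω=6.8, ξ=6.3.
Option 1 regrets: 0.0, 0.1, 0.0, 0.9, 0.5 → max 0.9
Option 2 regrets: 1.0, 1.5, 0.3, 1.2, 0.0 → max 1.5
Option 3 regrets: 1.5, 1.9, 0.2, 1.1, 0.0 → max 1.9
Option 4 regrets: 1.7, 0.0, 0.6, 0.0, 0.4 → max 1.7
Smallest max regret = 0.9 → Option 1.

Option 1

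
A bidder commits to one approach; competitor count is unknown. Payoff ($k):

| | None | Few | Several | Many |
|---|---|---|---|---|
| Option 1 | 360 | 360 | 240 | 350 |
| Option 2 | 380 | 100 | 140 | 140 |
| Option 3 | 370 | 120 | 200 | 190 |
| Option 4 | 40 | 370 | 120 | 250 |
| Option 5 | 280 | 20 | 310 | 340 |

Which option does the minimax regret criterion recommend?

Option 1

Column bests: None=380, Few=370, Several=310, Many=350.
Option 1 regrets: 20, 10, 70, 0 → max 70
Option 2 regrets: 0, 270, 170, 210 → max 270
Option 3 regrets: 10, 250, 110, 160 → max 250
Option 4 regrets: 340, 0, 190, 100 → max 340
Option 5 regrets: 100, 350, 0, 10 → max 350
Smallest max regret = 70 → Option 1.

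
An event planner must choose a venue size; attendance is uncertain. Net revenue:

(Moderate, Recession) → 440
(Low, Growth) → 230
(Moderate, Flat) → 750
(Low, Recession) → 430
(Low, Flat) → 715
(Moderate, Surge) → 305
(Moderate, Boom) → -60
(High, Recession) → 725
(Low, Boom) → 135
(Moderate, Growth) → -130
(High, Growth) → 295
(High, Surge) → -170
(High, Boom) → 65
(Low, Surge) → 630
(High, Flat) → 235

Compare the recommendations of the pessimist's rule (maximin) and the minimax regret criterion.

maximin → Low; minimax regret → Low (agree)

Row minima: Low=135, Moderate=-130, High=-170
Best worst-case = 135 → Low.
Column bests: Recession=725, Flat=750, Growth=295, Boom=135, Surge=630.
Low regrets: 295, 35, 65, 0, 0 → max 295
Moderate regrets: 285, 0, 425, 195, 325 → max 425
High regrets: 0, 515, 0, 70, 800 → max 800
Smallest max regret = 295 → Low.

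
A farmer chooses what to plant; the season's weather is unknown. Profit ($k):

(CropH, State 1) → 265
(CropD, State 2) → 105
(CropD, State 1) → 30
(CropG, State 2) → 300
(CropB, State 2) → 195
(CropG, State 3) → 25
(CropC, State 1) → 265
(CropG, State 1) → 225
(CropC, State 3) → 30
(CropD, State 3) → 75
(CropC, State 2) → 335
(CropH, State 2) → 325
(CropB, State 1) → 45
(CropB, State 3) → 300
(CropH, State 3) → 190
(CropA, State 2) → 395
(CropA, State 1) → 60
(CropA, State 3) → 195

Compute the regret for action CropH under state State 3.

110

Best payoff under State 3 is 300.
Regret = 300 − 190 = 110.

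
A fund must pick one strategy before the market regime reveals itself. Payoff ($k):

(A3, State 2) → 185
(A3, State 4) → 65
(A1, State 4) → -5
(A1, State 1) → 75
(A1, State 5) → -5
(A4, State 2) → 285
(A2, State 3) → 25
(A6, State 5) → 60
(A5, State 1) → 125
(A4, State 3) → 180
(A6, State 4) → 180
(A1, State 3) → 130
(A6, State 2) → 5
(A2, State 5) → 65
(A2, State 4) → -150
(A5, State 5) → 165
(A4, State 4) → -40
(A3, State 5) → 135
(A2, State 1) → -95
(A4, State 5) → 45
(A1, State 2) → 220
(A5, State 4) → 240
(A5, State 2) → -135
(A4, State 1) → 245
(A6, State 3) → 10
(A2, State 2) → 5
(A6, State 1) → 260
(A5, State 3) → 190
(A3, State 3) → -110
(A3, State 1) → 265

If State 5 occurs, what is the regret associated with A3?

30

Best payoff under State 5 is 165.
Regret = 165 − 135 = 30.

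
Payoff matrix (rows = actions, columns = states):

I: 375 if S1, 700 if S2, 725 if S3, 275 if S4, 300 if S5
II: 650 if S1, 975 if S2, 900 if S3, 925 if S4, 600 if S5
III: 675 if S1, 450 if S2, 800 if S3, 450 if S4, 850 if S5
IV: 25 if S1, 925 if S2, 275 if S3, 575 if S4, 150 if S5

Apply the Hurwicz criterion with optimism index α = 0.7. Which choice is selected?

I: 0.7·725 + 0.3·275 = 590
II: 0.7·975 + 0.3·600 = 862.5
III: 0.7·850 + 0.3·450 = 730
IV: 0.7·925 + 0.3·25 = 655
Highest Hurwicz score = 862.5 → II.

II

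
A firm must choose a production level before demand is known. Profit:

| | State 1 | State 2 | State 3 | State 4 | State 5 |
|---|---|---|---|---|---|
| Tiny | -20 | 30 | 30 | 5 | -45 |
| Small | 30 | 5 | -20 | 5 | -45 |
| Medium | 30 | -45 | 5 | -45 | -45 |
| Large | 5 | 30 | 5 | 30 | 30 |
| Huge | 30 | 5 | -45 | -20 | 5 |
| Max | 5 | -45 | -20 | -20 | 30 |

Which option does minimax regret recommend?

Column bests: State 1=30, State 2=30, State 3=30, State 4=30, State 5=30.
Tiny regrets: 50, 0, 0, 25, 75 → max 75
Small regrets: 0, 25, 50, 25, 75 → max 75
Medium regrets: 0, 75, 25, 75, 75 → max 75
Large regrets: 25, 0, 25, 0, 0 → max 25
Huge regrets: 0, 25, 75, 50, 25 → max 75
Max regrets: 25, 75, 50, 50, 0 → max 75
Smallest max regret = 25 → Large.

Large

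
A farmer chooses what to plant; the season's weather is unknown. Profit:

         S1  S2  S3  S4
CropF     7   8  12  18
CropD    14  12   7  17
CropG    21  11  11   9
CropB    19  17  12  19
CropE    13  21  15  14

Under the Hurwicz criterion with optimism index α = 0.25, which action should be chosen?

CropE

CropF: 0.25·18 + 0.75·7 = 9.75
CropD: 0.25·17 + 0.75·7 = 9.5
CropG: 0.25·21 + 0.75·9 = 12
CropB: 0.25·19 + 0.75·12 = 13.75
CropE: 0.25·21 + 0.75·13 = 15
Highest Hurwicz score = 15 → CropE.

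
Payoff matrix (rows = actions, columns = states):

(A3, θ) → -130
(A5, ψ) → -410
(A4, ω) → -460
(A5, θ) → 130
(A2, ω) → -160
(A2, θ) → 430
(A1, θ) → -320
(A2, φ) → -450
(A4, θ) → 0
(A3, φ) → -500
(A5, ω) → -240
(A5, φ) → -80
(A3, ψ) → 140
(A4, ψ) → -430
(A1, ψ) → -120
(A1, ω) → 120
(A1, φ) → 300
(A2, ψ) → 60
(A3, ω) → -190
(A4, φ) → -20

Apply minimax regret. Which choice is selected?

Column bests: θ=430, φ=300, ψ=140, ω=120.
A1 regrets: 750, 0, 260, 0 → max 750
A2 regrets: 0, 750, 80, 280 → max 750
A3 regrets: 560, 800, 0, 310 → max 800
A4 regrets: 430, 320, 570, 580 → max 580
A5 regrets: 300, 380, 550, 360 → max 550
Smallest max regret = 550 → A5.

A5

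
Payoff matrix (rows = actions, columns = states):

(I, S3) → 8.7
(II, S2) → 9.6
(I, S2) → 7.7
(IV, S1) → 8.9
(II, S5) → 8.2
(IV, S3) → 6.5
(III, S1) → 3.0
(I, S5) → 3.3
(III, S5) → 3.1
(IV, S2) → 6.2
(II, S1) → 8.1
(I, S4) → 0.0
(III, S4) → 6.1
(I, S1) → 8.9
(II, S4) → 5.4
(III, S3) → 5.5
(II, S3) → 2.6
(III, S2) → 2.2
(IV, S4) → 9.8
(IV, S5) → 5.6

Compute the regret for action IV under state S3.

Best payoff under S3 is 8.7.
Regret = 8.7 − 6.5 = 2.2.

2.2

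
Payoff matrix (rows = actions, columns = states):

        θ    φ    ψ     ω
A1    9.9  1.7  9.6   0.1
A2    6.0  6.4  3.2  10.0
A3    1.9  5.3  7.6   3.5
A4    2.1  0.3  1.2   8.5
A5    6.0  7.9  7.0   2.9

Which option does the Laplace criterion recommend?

Row averages: A1=5.325, A2=6.4, A3=4.575, A4=3.025, A5=5.95
Highest average = 6.4 → A2.

A2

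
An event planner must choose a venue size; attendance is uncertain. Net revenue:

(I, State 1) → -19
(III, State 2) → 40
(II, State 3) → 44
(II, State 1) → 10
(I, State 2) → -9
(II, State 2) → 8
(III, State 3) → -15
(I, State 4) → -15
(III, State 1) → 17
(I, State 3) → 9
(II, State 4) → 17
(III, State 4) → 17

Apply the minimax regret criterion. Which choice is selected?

II

Column bests: State 1=17, State 2=40, State 3=44, State 4=17.
I regrets: 36, 49, 35, 32 → max 49
II regrets: 7, 32, 0, 0 → max 32
III regrets: 0, 0, 59, 0 → max 59
Smallest max regret = 32 → II.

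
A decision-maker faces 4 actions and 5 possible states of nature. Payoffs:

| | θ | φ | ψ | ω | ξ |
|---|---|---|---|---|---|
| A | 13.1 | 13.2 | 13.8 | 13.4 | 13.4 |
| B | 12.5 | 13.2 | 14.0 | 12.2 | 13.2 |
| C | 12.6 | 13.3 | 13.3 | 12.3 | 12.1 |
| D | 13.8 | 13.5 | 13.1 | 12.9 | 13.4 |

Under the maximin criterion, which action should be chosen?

A

Row minima: A=13.1, B=12.2, C=12.1, D=12.9
Best worst-case = 13.1 → A.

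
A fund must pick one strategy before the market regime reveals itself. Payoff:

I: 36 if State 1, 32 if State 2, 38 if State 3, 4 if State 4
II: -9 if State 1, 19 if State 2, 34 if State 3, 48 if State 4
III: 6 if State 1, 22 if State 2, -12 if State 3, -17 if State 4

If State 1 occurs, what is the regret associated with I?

Best payoff under State 1 is 36.
Regret = 36 − 36 = 0.

0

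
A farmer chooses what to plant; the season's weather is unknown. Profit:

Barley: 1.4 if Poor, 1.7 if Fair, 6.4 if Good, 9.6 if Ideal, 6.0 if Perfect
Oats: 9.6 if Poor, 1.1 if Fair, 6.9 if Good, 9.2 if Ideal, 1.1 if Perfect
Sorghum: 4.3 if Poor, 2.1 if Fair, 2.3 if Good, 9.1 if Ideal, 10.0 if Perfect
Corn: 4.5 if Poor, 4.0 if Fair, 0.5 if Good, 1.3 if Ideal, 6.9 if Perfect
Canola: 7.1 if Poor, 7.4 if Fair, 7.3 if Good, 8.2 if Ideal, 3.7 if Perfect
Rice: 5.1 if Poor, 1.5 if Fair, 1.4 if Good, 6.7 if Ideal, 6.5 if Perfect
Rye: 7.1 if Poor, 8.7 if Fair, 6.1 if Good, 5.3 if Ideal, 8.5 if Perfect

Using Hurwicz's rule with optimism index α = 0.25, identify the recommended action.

Rye

Barley: 0.25·9.6 + 0.75·1.4 = 3.45
Oats: 0.25·9.6 + 0.75·1.1 = 3.225
Sorghum: 0.25·10.0 + 0.75·2.1 = 4.075
Corn: 0.25·6.9 + 0.75·0.5 = 2.1
Canola: 0.25·8.2 + 0.75·3.7 = 4.825
Rice: 0.25·6.7 + 0.75·1.4 = 2.725
Rye: 0.25·8.7 + 0.75·5.3 = 6.15
Highest Hurwicz score = 6.15 → Rye.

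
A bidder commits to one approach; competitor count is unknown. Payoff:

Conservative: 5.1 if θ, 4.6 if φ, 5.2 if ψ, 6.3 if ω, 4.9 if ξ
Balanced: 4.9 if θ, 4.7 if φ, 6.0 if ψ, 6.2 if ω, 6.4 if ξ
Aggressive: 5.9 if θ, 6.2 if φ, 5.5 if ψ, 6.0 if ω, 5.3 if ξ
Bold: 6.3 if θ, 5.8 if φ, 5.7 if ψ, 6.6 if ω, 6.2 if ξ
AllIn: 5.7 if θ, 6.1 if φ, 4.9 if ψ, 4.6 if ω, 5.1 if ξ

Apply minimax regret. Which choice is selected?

Bold

Column bests: θ=6.3, φ=6.2, ψ=6.0, ω=6.6, ξ=6.4.
Conservative regrets: 1.2, 1.6, 0.8, 0.3, 1.5 → max 1.6
Balanced regrets: 1.4, 1.5, 0.0, 0.4, 0.0 → max 1.5
Aggressive regrets: 0.4, 0.0, 0.5, 0.6, 1.1 → max 1.1
Bold regrets: 0.0, 0.4, 0.3, 0.0, 0.2 → max 0.4
AllIn regrets: 0.6, 0.1, 1.1, 2.0, 1.3 → max 2.0
Smallest max regret = 0.4 → Bold.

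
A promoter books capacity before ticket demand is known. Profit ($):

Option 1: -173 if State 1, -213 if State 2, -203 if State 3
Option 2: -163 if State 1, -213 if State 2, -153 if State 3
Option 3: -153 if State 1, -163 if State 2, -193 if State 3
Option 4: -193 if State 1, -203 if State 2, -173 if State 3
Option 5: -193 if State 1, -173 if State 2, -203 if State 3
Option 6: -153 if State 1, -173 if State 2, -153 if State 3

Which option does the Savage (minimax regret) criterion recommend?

Option 6

Column bests: State 1=-153, State 2=-163, State 3=-153.
Option 1 regrets: 20, 50, 50 → max 50
Option 2 regrets: 10, 50, 0 → max 50
Option 3 regrets: 0, 0, 40 → max 40
Option 4 regrets: 40, 40, 20 → max 40
Option 5 regrets: 40, 10, 50 → max 50
Option 6 regrets: 0, 10, 0 → max 10
Smallest max regret = 10 → Option 6.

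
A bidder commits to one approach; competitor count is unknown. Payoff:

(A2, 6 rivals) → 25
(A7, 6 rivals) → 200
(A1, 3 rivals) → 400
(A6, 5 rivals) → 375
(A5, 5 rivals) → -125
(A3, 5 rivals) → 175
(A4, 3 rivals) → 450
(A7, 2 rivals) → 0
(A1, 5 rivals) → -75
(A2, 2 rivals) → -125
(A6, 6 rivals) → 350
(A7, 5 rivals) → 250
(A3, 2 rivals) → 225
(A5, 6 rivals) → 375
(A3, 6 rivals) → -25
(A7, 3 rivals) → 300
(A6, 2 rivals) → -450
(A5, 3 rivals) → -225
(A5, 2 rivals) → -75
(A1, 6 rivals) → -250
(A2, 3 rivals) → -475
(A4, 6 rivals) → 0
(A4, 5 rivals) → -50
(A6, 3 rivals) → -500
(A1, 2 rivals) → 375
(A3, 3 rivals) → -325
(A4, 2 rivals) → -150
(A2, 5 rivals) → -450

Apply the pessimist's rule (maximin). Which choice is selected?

A7

Row minima: A1=-250, A2=-475, A3=-325, A4=-150, A5=-225, A6=-500, A7=0
Best worst-case = 0 → A7.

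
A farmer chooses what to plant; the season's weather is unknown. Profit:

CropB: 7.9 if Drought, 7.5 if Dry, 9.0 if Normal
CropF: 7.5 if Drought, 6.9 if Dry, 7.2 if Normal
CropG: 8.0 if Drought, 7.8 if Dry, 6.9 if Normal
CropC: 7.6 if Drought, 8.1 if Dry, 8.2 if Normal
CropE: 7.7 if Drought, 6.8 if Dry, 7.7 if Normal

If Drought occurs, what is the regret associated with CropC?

Best payoff under Drought is 8.0.
Regret = 8.0 − 7.6 = 0.4.

0.4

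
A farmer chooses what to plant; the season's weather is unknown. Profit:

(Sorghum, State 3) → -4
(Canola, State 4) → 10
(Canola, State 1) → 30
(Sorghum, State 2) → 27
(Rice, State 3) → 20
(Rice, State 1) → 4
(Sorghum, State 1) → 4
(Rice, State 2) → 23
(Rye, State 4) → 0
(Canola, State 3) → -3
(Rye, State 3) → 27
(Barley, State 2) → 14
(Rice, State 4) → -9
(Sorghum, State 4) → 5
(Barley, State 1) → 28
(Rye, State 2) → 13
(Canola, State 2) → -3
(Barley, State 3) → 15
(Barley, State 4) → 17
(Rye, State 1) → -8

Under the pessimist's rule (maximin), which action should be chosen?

Barley

Row minima: Rice=-9, Barley=14, Canola=-3, Rye=-8, Sorghum=-4
Best worst-case = 14 → Barley.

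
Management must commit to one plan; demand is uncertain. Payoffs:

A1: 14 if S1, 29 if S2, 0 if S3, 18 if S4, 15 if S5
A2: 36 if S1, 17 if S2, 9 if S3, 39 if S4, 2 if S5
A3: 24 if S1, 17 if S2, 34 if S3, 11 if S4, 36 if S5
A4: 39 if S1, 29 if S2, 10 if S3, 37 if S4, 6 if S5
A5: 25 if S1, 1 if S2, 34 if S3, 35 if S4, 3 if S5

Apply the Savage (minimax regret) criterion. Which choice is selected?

Column bests: S1=39, S2=29, S3=34, S4=39, S5=36.
A1 regrets: 25, 0, 34, 21, 21 → max 34
A2 regrets: 3, 12, 25, 0, 34 → max 34
A3 regrets: 15, 12, 0, 28, 0 → max 28
A4 regrets: 0, 0, 24, 2, 30 → max 30
A5 regrets: 14, 28, 0, 4, 33 → max 33
Smallest max regret = 28 → A3.

A3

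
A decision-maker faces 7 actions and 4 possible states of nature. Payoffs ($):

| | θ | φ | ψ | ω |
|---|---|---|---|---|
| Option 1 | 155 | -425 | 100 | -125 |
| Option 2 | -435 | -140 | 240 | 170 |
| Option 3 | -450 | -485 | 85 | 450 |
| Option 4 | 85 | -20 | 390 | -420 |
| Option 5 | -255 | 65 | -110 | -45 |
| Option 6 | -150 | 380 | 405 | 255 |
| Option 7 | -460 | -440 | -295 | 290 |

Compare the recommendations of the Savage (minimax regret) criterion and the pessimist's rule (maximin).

Column bests: θ=155, φ=380, ψ=405, ω=450.
Option 1 regrets: 0, 805, 305, 575 → max 805
Option 2 regrets: 590, 520, 165, 280 → max 590
Option 3 regrets: 605, 865, 320, 0 → max 865
Option 4 regrets: 70, 400, 15, 870 → max 870
Option 5 regrets: 410, 315, 515, 495 → max 515
Option 6 regrets: 305, 0, 0, 195 → max 305
Option 7 regrets: 615, 820, 700, 160 → max 820
Smallest max regret = 305 → Option 6.
Row minima: Option 1=-425, Option 2=-435, Option 3=-485, Option 4=-420, Option 5=-255, Option 6=-150, Option 7=-460
Best worst-case = -150 → Option 6.

minimax regret → Option 6; maximin → Option 6 (agree)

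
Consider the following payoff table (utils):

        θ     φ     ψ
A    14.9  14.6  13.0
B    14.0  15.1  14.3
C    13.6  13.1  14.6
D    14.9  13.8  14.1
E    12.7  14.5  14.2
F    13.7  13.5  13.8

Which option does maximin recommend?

B

Row minima: A=13.0, B=14.0, C=13.1, D=13.8, E=12.7, F=13.5
Best worst-case = 14.0 → B.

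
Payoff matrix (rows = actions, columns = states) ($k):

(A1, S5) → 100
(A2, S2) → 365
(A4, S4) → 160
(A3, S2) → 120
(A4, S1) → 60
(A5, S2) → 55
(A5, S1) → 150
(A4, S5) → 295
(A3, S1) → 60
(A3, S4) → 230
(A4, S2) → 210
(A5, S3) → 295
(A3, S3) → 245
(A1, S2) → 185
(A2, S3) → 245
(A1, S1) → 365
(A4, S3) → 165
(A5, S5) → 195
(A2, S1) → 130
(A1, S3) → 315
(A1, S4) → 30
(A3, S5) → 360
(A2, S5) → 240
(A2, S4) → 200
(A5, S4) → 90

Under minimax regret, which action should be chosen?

A2

Column bests: S1=365, S2=365, S3=315, S4=230, S5=360.
A1 regrets: 0, 180, 0, 200, 260 → max 260
A2 regrets: 235, 0, 70, 30, 120 → max 235
A3 regrets: 305, 245, 70, 0, 0 → max 305
A4 regrets: 305, 155, 150, 70, 65 → max 305
A5 regrets: 215, 310, 20, 140, 165 → max 310
Smallest max regret = 235 → A2.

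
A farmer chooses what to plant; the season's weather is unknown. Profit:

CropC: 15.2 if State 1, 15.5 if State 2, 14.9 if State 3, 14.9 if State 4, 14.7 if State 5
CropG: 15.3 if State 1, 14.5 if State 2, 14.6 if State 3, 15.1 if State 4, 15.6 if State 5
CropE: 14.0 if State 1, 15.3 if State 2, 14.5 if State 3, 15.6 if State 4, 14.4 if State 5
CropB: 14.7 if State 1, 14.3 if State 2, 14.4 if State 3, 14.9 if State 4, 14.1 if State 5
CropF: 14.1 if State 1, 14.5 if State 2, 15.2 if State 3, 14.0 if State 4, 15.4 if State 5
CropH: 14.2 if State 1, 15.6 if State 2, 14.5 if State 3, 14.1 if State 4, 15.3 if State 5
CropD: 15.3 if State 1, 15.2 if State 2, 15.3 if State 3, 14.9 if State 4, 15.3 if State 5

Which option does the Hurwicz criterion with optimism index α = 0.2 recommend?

CropD

CropC: 0.2·15.5 + 0.8·14.7 = 14.86
CropG: 0.2·15.6 + 0.8·14.5 = 14.72
CropE: 0.2·15.6 + 0.8·14.0 = 14.32
CropB: 0.2·14.9 + 0.8·14.1 = 14.26
CropF: 0.2·15.4 + 0.8·14.0 = 14.28
CropH: 0.2·15.6 + 0.8·14.1 = 14.4
CropD: 0.2·15.3 + 0.8·14.9 = 14.98
Highest Hurwicz score = 14.98 → CropD.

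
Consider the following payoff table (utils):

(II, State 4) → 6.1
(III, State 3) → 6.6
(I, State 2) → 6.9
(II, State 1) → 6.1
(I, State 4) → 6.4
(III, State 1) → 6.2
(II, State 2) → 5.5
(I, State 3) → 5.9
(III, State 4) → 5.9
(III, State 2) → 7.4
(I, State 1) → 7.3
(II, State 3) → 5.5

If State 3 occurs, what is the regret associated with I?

0.7

Best payoff under State 3 is 6.6.
Regret = 6.6 − 5.9 = 0.7.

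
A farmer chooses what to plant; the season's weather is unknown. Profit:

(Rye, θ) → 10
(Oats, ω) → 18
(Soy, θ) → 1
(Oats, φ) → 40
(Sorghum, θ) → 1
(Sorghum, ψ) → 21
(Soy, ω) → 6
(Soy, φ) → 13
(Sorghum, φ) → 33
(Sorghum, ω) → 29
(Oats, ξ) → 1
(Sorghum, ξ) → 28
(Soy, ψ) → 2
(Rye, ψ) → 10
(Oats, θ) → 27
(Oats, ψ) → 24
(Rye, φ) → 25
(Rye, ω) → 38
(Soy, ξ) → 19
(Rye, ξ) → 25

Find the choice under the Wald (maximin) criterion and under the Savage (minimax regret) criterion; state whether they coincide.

Row minima: Rye=10, Sorghum=1, Soy=1, Oats=1
Best worst-case = 10 → Rye.
Column bests: θ=27, φ=40, ψ=24, ω=38, ξ=28.
Rye regrets: 17, 15, 14, 0, 3 → max 17
Sorghum regrets: 26, 7, 3, 9, 0 → max 26
Soy regrets: 26, 27, 22, 32, 9 → max 32
Oats regrets: 0, 0, 0, 20, 27 → max 27
Smallest max regret = 17 → Rye.

maximin → Rye; minimax regret → Rye (agree)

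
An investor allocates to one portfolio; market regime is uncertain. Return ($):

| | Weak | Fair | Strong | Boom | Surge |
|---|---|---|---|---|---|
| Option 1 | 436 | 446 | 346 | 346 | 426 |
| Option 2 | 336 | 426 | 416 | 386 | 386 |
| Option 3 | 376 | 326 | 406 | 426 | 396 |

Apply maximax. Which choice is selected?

Option 1

Row maxima: Option 1=446, Option 2=426, Option 3=426
Best best-case = 446 → Option 1.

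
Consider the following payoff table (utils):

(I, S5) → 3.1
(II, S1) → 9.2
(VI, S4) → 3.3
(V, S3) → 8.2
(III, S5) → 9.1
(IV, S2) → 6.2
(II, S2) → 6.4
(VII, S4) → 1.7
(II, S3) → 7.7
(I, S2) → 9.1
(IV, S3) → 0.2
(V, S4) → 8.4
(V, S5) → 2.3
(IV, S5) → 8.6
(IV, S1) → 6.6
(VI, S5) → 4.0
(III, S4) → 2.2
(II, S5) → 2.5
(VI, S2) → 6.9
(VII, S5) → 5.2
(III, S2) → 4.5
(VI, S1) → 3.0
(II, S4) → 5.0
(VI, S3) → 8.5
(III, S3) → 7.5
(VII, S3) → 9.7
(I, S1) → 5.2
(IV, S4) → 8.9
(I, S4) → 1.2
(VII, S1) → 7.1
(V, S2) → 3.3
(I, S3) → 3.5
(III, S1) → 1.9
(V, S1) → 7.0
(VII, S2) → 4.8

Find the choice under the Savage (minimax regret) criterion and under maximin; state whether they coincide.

Column bests: S1=9.2, S2=9.1, S3=9.7, S4=8.9, S5=9.1.
I regrets: 4.0, 0.0, 6.2, 7.7, 6.0 → max 7.7
II regrets: 0.0, 2.7, 2.0, 3.9, 6.6 → max 6.6
III regrets: 7.3, 4.6, 2.2, 6.7, 0.0 → max 7.3
IV regrets: 2.6, 2.9, 9.5, 0.0, 0.5 → max 9.5
V regrets: 2.2, 5.8, 1.5, 0.5, 6.8 → max 6.8
VI regrets: 6.2, 2.2, 1.2, 5.6, 5.1 → max 6.2
VII regrets: 2.1, 4.3, 0.0, 7.2, 3.9 → max 7.2
Smallest max regret = 6.2 → VI.
Row minima: I=1.2, II=2.5, III=1.9, IV=0.2, V=2.3, VI=3.0, VII=1.7
Best worst-case = 3.0 → VI.

minimax regret → VI; maximin → VI (agree)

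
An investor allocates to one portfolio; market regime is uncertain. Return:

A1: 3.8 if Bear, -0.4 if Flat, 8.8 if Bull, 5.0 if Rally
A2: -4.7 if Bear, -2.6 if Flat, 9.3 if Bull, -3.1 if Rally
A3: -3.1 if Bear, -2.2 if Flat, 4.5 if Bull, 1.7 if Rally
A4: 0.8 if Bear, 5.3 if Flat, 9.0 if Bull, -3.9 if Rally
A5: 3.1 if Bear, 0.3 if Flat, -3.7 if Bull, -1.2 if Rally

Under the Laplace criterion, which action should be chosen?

A1

Row averages: A1=4.3, A2=-0.275, A3=0.225, A4=2.8, A5=-0.375
Highest average = 4.3 → A1.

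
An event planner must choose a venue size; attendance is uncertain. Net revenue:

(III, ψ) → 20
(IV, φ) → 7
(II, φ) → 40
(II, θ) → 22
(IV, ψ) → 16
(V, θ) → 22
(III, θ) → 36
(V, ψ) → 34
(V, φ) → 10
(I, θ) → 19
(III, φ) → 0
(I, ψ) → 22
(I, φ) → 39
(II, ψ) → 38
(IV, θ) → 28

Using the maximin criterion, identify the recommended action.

II

Row minima: I=19, II=22, III=0, IV=7, V=10
Best worst-case = 22 → II.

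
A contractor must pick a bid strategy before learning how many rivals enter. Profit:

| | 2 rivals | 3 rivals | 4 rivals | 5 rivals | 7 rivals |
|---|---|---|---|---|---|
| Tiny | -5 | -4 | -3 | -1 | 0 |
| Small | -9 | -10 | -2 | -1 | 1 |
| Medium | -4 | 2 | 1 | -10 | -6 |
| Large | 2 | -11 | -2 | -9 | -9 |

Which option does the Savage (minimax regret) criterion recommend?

Column bests: 2 rivals=2, 3 rivals=2, 4 rivals=1, 5 rivals=-1, 7 rivals=1.
Tiny regrets: 7, 6, 4, 0, 1 → max 7
Small regrets: 11, 12, 3, 0, 0 → max 12
Medium regrets: 6, 0, 0, 9, 7 → max 9
Large regrets: 0, 13, 3, 8, 10 → max 13
Smallest max regret = 7 → Tiny.

Tiny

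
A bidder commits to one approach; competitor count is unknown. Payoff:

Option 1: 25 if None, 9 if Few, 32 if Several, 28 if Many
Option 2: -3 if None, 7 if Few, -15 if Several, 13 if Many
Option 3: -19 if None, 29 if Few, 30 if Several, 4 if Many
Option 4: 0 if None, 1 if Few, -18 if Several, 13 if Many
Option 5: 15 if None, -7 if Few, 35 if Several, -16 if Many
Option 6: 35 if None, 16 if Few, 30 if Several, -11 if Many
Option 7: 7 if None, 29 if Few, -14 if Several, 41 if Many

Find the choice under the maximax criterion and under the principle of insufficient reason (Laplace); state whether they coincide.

Row maxima: Option 1=32, Option 2=13, Option 3=30, Option 4=13, Option 5=35, Option 6=35, Option 7=41
Best best-case = 41 → Option 7.
Row averages: Option 1=23.5, Option 2=0.5, Option 3=11, Option 4=-1, Option 5=6.75, Option 6=17.5, Option 7=15.75
Highest average = 23.5 → Option 1.

maximax → Option 7; laplace → Option 1 (disagree)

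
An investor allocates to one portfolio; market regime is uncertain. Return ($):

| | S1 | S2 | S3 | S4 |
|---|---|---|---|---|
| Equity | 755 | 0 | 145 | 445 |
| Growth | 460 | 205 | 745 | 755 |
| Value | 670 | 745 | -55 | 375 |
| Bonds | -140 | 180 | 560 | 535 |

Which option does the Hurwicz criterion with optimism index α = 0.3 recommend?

Growth

Equity: 0.3·755 + 0.7·0 = 226.5
Growth: 0.3·755 + 0.7·205 = 370
Value: 0.3·745 + 0.7·(-55) = 185
Bonds: 0.3·560 + 0.7·(-140) = 70
Highest Hurwicz score = 370 → Growth.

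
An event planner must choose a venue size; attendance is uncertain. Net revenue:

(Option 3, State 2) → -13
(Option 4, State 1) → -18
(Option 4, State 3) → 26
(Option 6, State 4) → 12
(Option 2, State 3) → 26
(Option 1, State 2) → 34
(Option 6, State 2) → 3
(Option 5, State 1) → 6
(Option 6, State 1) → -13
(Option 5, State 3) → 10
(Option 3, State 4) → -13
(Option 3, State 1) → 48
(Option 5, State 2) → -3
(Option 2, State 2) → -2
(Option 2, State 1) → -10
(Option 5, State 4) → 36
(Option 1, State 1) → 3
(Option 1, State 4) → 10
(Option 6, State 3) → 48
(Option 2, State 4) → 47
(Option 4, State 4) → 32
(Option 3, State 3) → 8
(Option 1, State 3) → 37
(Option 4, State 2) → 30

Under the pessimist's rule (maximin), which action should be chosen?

Row minima: Option 1=3, Option 2=-10, Option 3=-13, Option 4=-18, Option 5=-3, Option 6=-13
Best worst-case = 3 → Option 1.

Option 1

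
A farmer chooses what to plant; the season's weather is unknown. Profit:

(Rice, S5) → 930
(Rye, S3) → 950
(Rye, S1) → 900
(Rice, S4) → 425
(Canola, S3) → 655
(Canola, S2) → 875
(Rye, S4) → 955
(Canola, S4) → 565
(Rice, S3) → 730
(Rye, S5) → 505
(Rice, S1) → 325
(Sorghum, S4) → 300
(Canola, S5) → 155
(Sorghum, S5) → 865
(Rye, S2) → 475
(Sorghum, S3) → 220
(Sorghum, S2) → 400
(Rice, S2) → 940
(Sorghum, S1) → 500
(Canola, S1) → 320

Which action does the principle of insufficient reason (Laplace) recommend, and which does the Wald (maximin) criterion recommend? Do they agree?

laplace → Rye; maximin → Rye (agree)

Row averages: Rye=757, Sorghum=457, Canola=514, Rice=670
Highest average = 757 → Rye.
Row minima: Rye=475, Sorghum=220, Canola=155, Rice=325
Best worst-case = 475 → Rye.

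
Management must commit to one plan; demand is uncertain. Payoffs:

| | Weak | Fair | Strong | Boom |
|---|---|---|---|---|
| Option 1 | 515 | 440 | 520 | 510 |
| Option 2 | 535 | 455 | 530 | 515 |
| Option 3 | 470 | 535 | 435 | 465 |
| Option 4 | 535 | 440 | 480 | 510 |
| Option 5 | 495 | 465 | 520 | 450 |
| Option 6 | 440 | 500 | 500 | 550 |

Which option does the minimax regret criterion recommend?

Column bests: Weak=535, Fair=535, Strong=530, Boom=550.
Option 1 regrets: 20, 95, 10, 40 → max 95
Option 2 regrets: 0, 80, 0, 35 → max 80
Option 3 regrets: 65, 0, 95, 85 → max 95
Option 4 regrets: 0, 95, 50, 40 → max 95
Option 5 regrets: 40, 70, 10, 100 → max 100
Option 6 regrets: 95, 35, 30, 0 → max 95
Smallest max regret = 80 → Option 2.

Option 2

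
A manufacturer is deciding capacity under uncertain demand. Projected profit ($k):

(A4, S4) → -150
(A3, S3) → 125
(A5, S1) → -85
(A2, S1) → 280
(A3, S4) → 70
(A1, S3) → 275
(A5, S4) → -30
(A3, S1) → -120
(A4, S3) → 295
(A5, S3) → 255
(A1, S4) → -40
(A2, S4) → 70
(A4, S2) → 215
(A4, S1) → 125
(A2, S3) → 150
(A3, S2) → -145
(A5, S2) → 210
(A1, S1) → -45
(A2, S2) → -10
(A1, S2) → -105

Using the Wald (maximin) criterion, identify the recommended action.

Row minima: A1=-105, A2=-10, A3=-145, A4=-150, A5=-85
Best worst-case = -10 → A2.

A2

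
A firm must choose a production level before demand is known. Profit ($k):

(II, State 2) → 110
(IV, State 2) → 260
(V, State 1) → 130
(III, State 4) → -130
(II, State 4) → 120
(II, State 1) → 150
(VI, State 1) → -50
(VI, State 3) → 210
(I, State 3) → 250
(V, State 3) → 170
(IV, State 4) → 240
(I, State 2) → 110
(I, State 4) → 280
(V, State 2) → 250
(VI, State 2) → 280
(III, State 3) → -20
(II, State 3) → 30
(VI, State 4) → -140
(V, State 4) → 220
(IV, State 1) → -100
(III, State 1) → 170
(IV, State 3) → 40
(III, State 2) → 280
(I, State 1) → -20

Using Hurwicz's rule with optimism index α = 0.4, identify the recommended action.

V

I: 0.4·280 + 0.6·(-20) = 100
II: 0.4·150 + 0.6·30 = 78
III: 0.4·280 + 0.6·(-130) = 34
IV: 0.4·260 + 0.6·(-100) = 44
V: 0.4·250 + 0.6·130 = 178
VI: 0.4·280 + 0.6·(-140) = 28
Highest Hurwicz score = 178 → V.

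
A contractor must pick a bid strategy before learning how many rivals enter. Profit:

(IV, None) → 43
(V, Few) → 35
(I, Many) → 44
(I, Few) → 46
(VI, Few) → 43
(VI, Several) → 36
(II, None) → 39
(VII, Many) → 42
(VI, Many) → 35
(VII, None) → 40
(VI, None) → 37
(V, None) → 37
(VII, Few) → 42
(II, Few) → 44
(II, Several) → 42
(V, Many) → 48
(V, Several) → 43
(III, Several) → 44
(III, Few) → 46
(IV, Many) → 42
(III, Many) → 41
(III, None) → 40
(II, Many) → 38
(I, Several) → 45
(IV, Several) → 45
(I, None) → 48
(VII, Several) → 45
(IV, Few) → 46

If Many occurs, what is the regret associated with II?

10

Best payoff under Many is 48.
Regret = 48 − 38 = 10.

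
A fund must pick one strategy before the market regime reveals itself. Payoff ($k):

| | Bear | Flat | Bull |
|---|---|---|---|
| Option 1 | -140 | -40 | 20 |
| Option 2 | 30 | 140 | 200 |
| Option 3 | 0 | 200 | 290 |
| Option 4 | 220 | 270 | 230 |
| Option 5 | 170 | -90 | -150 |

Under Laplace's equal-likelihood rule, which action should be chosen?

Option 4

Row averages: Option 1=-160/3, Option 2=370/3, Option 3=490/3, Option 4=240, Option 5=-70/3
Highest average = 240 → Option 4.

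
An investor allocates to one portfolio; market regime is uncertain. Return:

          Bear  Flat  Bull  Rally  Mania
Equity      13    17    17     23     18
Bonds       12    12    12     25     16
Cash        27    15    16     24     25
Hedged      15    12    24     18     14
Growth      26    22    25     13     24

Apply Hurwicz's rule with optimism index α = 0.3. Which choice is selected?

Equity: 0.3·23 + 0.7·13 = 16
Bonds: 0.3·25 + 0.7·12 = 15.9
Cash: 0.3·27 + 0.7·15 = 18.6
Hedged: 0.3·24 + 0.7·12 = 15.6
Growth: 0.3·26 + 0.7·13 = 16.9
Highest Hurwicz score = 18.6 → Cash.

Cash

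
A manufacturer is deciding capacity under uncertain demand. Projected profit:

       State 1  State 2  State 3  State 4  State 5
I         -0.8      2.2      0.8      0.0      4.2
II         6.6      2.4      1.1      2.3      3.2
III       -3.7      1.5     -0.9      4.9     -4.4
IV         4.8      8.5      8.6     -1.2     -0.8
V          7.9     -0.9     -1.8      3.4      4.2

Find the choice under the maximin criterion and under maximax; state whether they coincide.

Row minima: I=-0.8, II=1.1, III=-4.4, IV=-1.2, V=-1.8
Best worst-case = 1.1 → II.
Row maxima: I=4.2, II=6.6, III=4.9, IV=8.6, V=7.9
Best best-case = 8.6 → IV.

maximin → II; maximax → IV (disagree)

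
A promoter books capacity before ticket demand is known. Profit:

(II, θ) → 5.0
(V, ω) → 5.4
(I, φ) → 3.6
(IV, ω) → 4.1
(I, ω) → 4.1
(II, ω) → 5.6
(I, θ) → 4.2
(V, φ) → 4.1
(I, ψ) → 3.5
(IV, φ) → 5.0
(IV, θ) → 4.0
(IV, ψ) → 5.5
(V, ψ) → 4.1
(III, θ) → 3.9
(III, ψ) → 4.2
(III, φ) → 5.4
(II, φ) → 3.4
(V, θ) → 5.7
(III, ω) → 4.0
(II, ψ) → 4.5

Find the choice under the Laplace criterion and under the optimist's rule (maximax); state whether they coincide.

laplace → V; maximax → V (agree)

Row averages: I=3.85, II=4.625, III=4.375, IV=4.65, V=4.825
Highest average = 4.825 → V.
Row maxima: I=4.2, II=5.6, III=5.4, IV=5.5, V=5.7
Best best-case = 5.7 → V.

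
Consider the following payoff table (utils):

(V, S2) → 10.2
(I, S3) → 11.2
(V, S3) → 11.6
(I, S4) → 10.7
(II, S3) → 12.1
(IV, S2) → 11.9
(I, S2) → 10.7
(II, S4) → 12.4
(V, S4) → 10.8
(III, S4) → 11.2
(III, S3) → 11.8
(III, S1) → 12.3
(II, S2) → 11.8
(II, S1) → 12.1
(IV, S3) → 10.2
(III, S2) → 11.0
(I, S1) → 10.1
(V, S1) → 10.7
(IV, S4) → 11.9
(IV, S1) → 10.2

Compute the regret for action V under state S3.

Best payoff under S3 is 12.1.
Regret = 12.1 − 11.6 = 0.5.

0.5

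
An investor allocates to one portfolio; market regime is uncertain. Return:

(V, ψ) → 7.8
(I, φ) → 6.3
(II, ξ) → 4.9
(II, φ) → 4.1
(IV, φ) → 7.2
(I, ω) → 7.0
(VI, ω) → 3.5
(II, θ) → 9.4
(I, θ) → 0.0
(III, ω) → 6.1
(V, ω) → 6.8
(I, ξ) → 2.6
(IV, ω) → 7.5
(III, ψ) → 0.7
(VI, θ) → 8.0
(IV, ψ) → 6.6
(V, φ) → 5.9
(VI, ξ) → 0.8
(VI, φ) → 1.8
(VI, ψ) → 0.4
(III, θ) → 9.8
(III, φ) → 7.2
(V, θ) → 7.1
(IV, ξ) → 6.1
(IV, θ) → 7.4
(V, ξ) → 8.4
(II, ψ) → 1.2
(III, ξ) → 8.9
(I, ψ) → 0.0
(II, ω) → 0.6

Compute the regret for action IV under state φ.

0.0

Best payoff under φ is 7.2.
Regret = 7.2 − 7.2 = 0.0.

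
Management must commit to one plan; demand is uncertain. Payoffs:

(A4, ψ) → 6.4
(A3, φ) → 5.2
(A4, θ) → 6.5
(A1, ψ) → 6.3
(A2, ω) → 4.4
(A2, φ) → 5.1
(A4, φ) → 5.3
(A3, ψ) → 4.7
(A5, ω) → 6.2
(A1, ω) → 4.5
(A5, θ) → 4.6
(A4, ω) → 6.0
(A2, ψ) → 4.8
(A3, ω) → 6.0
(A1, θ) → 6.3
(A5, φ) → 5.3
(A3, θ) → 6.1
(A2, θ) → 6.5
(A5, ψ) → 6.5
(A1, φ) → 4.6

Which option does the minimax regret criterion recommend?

Column bests: θ=6.5, φ=5.3, ψ=6.5, ω=6.2.
A1 regrets: 0.2, 0.7, 0.2, 1.7 → max 1.7
A2 regrets: 0.0, 0.2, 1.7, 1.8 → max 1.8
A3 regrets: 0.4, 0.1, 1.8, 0.2 → max 1.8
A4 regrets: 0.0, 0.0, 0.1, 0.2 → max 0.2
A5 regrets: 1.9, 0.0, 0.0, 0.0 → max 1.9
Smallest max regret = 0.2 → A4.

A4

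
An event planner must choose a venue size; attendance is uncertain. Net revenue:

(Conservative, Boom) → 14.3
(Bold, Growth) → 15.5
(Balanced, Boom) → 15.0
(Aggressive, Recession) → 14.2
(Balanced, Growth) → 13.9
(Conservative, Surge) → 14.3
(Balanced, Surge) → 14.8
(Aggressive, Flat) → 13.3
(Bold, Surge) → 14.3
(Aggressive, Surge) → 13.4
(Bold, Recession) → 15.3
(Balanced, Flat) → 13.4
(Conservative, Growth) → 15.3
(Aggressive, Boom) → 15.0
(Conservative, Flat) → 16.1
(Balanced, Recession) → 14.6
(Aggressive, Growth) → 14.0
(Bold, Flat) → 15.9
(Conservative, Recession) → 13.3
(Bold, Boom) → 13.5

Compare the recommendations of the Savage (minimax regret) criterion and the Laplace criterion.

minimax regret → Bold; laplace → Bold (agree)

Column bests: Recession=15.3, Flat=16.1, Growth=15.5, Boom=15.0, Surge=14.8.
Conservative regrets: 2.0, 0.0, 0.2, 0.7, 0.5 → max 2.0
Balanced regrets: 0.7, 2.7, 1.6, 0.0, 0.0 → max 2.7
Aggressive regrets: 1.1, 2.8, 1.5, 0.0, 1.4 → max 2.8
Bold regrets: 0.0, 0.2, 0.0, 1.5, 0.5 → max 1.5
Smallest max regret = 1.5 → Bold.
Row averages: Conservative=14.66, Balanced=14.34, Aggressive=13.98, Bold=14.9
Highest average = 14.9 → Bold.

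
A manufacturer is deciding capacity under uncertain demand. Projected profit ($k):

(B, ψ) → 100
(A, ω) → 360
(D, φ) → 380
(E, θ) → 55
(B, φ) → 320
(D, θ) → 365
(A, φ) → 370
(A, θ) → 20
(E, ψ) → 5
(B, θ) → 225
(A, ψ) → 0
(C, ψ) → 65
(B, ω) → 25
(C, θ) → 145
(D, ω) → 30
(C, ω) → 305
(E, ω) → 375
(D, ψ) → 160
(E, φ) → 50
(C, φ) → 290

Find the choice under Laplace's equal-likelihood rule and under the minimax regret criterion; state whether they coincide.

Row averages: A=187.5, B=167.5, C=201.25, D=233.75, E=121.25
Highest average = 233.75 → D.
Column bests: θ=365, φ=380, ψ=160, ω=375.
A regrets: 345, 10, 160, 15 → max 345
B regrets: 140, 60, 60, 350 → max 350
C regrets: 220, 90, 95, 70 → max 220
D regrets: 0, 0, 0, 345 → max 345
E regrets: 310, 330, 155, 0 → max 330
Smallest max regret = 220 → C.

laplace → D; minimax regret → C (disagree)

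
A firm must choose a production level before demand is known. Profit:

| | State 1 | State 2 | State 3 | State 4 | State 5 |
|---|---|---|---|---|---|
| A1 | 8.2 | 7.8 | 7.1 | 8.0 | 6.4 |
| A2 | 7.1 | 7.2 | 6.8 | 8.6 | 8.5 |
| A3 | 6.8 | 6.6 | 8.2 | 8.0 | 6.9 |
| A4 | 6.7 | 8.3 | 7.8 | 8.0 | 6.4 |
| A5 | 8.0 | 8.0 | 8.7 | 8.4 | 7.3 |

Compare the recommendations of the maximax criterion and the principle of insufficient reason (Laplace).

maximax → A5; laplace → A5 (agree)

Row maxima: A1=8.2, A2=8.6, A3=8.2, A4=8.3, A5=8.7
Best best-case = 8.7 → A5.
Row averages: A1=7.5, A2=7.64, A3=7.3, A4=7.44, A5=8.08
Highest average = 8.08 → A5.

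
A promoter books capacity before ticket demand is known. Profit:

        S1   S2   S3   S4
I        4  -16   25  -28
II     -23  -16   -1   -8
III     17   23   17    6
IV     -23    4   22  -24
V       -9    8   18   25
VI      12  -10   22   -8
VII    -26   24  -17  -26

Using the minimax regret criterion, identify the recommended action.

III

Column bests: S1=17, S2=24, S3=25, S4=25.
I regrets: 13, 40, 0, 53 → max 53
II regrets: 40, 40, 26, 33 → max 40
III regrets: 0, 1, 8, 19 → max 19
IV regrets: 40, 20, 3, 49 → max 49
V regrets: 26, 16, 7, 0 → max 26
VI regrets: 5, 34, 3, 33 → max 34
VII regrets: 43, 0, 42, 51 → max 51
Smallest max regret = 19 → III.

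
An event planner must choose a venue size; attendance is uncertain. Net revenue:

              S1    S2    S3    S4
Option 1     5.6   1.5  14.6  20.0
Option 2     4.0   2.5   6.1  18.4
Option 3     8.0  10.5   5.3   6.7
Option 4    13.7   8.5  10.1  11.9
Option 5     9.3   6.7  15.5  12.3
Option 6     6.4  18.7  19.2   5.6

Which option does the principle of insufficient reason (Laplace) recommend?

Option 6

Row averages: Option 1=10.425, Option 2=7.75, Option 3=7.625, Option 4=11.05, Option 5=10.95, Option 6=12.475
Highest average = 12.475 → Option 6.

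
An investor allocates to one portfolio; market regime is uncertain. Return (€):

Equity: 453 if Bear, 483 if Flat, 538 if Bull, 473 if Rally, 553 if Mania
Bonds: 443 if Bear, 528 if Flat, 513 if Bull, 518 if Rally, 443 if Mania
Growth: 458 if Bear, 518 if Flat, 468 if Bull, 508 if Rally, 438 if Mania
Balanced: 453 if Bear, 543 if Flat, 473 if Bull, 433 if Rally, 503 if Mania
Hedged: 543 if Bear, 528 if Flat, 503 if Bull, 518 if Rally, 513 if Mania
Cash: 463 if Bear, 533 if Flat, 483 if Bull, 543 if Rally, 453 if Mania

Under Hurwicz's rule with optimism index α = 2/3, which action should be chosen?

Hedged

Equity: 2/3·553 + 1/3·453 = 1559/3
Bonds: 2/3·528 + 1/3·443 = 1499/3
Growth: 2/3·518 + 1/3·438 = 1474/3
Balanced: 2/3·543 + 1/3·433 = 1519/3
Hedged: 2/3·543 + 1/3·503 = 1589/3
Cash: 2/3·543 + 1/3·453 = 513
Highest Hurwicz score = 1589/3 → Hedged.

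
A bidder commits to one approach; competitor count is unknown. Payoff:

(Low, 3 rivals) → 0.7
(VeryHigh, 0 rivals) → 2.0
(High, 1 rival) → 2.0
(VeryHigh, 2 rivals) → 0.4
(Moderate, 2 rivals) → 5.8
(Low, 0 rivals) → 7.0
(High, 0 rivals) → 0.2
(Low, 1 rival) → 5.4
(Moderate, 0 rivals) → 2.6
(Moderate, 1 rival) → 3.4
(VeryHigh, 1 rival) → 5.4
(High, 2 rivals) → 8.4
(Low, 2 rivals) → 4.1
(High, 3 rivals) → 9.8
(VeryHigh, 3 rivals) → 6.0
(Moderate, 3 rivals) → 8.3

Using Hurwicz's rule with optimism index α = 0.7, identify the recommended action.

High

Low: 0.7·7.0 + 0.3·0.7 = 5.11
Moderate: 0.7·8.3 + 0.3·2.6 = 6.59
High: 0.7·9.8 + 0.3·0.2 = 6.92
VeryHigh: 0.7·6.0 + 0.3·0.4 = 4.32
Highest Hurwicz score = 6.92 → High.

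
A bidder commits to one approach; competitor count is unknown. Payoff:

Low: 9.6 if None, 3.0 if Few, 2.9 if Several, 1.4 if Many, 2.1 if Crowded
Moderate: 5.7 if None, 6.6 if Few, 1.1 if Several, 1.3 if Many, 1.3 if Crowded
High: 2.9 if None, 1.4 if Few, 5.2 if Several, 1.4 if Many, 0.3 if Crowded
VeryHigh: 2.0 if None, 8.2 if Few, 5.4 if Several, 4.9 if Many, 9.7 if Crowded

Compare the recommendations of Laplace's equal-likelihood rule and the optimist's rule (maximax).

laplace → VeryHigh; maximax → VeryHigh (agree)

Row averages: Low=3.8, Moderate=3.2, High=2.24, VeryHigh=6.04
Highest average = 6.04 → VeryHigh.
Row maxima: Low=9.6, Moderate=6.6, High=5.2, VeryHigh=9.7
Best best-case = 9.7 → VeryHigh.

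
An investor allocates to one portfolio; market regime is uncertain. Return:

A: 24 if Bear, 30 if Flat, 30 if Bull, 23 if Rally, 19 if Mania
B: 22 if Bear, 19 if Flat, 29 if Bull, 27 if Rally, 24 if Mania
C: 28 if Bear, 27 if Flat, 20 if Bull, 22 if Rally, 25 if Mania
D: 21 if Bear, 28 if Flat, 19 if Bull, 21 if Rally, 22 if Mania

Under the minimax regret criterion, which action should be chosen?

Column bests: Bear=28, Flat=30, Bull=30, Rally=27, Mania=25.
A regrets: 4, 0, 0, 4, 6 → max 6
B regrets: 6, 11, 1, 0, 1 → max 11
C regrets: 0, 3, 10, 5, 0 → max 10
D regrets: 7, 2, 11, 6, 3 → max 11
Smallest max regret = 6 → A.

A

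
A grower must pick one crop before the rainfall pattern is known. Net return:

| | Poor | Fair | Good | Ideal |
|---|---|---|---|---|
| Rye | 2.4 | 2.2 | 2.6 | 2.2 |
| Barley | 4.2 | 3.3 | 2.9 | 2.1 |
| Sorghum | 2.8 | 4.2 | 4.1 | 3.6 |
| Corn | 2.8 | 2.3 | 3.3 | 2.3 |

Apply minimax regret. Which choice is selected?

Column bests: Poor=4.2, Fair=4.2, Good=4.1, Ideal=3.6.
Rye regrets: 1.8, 2.0, 1.5, 1.4 → max 2.0
Barley regrets: 0.0, 0.9, 1.2, 1.5 → max 1.5
Sorghum regrets: 1.4, 0.0, 0.0, 0.0 → max 1.4
Corn regrets: 1.4, 1.9, 0.8, 1.3 → max 1.9
Smallest max regret = 1.4 → Sorghum.

Sorghum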